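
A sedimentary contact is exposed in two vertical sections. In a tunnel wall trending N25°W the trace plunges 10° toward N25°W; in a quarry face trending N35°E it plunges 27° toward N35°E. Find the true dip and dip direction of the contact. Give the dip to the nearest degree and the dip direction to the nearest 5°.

The two traces are lines in the plane: v₁ = (sin 335°·cos 10°, cos 335°·cos 10°, −sin 10°), v₂ = (sin 35°·cos 27°, cos 35°·cos 27°, −sin 27°).
n = v₁ × v₂ = (0.278, 0.278, 0.760) (taken with n_z > 0).
Dip δ = arctan(|n_h|/n_z) = arctan(0.393/0.760) = 27.4°.
The horizontal component of n points toward azimuth atan2(n_x, n_y) = 45°, the dip direction.

true dip 27°, dip direction 045°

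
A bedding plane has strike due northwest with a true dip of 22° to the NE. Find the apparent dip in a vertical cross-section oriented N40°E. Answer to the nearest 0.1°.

21.9°

The section lies 85° from the strike.
tan(apparent dip) = tan 22° · sin 85° = 0.4025
α = arctan(0.4025) = 21.92°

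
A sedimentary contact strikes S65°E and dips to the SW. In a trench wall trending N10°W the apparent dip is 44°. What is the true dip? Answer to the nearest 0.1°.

49.7°

The section is 55° from the strike.
tan(true dip) = tan 44° / sin 55° = 1.1789
δ = arctan(1.1789) = 49.69°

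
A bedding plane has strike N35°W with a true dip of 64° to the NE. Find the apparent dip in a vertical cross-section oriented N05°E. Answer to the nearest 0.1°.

The strike is N35°W and the section trends N05°E; the acute angle between them is β = 40°.
tan α = tan 64° × sin 40° = 2.0503 × 0.6428 = 1.3179
α = arctan(1.3179) = 52.81°

52.8°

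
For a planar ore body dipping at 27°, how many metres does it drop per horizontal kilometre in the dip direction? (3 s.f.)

510 m

drop per km = 1000 × tan 27° = 1000 × 0.5095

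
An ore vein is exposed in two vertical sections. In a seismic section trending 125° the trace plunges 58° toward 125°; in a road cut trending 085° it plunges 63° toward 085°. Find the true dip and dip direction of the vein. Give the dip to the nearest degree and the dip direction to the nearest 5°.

Represent each trace as a vector plunging at its apparent dip toward its trend (east-north-up frame): v₁ = (0.434, -0.304, -0.848), v₂ = (0.452, 0.040, -0.891).
Cross product v₁ × v₂ gives the pole to the plane: n ∝ (0.304, 0.003, 0.155).
True dip = arccos(n_z / |n|) = arccos(0.4529) = 63.1°.
The horizontal component of n points toward azimuth atan2(n_x, n_y) = 89°, the dip direction.

true dip 63°, dip direction 090°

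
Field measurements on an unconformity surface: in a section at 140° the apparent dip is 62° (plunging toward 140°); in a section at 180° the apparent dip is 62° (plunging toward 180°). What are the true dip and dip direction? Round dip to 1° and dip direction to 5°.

Represent each trace as a vector plunging at its apparent dip toward its trend (east-north-up frame): v₁ = (0.302, -0.360, -0.883), v₂ = (0.000, -0.469, -0.883).
Cross product v₁ × v₂ gives the pole to the plane: n ∝ (0.097, -0.266, 0.142).
tan δ = √(n_x²+n_y²)/n_z = 0.284/0.142, so δ = 63.5°.
The horizontal component of n points toward azimuth atan2(n_x, n_y) = 160°, the dip direction.

true dip 63°, dip direction 160°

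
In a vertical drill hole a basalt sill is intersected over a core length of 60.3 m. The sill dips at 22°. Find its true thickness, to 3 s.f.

True thickness t = h · cos(dip) = 60.3 × cos 22°
t = 60.3 × 0.9272 = 55.909 m

55.9 m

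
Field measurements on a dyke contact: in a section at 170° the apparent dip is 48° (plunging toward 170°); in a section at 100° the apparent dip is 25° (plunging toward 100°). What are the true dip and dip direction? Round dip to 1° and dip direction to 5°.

true dip 48°, dip direction 165°

Represent each trace as a vector plunging at its apparent dip toward its trend (east-north-up frame): v₁ = (0.116, -0.659, -0.743), v₂ = (0.893, -0.157, -0.423).
Cross product v₁ × v₂ gives the pole to the plane: n ∝ (0.162, -0.614, 0.570).
Dip δ = arctan(|n_h|/n_z) = arctan(0.635/0.570) = 48.1°.
Dip direction = azimuth of (n_x, n_y) = atan2(0.162, -0.614) = 165°.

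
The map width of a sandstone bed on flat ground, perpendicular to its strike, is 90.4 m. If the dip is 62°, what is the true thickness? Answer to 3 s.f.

79.8 m

True thickness t = w · sin(dip) = 90.4 × sin 62°
t = 90.4 × 0.8829 = 79.818 m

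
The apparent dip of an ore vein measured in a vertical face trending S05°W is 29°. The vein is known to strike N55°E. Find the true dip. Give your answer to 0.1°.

β = acute angle between strike N55°E and section S05°W = 50°.
tan δ = tan α / sin β = tan 29° / sin 50° = 0.5543 / 0.7660 = 0.7236
δ = arctan(0.7236) = 35.89°

35.9°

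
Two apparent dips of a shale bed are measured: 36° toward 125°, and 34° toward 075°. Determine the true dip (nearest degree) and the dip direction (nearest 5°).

Each apparent-dip line lies in the plane. As unit vectors (x east, y north, z up), v₁ plunges 36°→125° and v₂ plunges 34°→075°.
The plane normal is n = v₁ × v₂ ∝ (0.386, -0.100, 0.514).
tan δ = √(n_x²+n_y²)/n_z = 0.398/0.514, so δ = 37.8°.
Dip direction = atan2(0.386, -0.100) = 105° (azimuth of n's horizontal projection).

true dip 38°, dip direction 105°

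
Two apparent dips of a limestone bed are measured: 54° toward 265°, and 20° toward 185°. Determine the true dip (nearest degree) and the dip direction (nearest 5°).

true dip 54°, dip direction 260°

Each apparent-dip line lies in the plane. As unit vectors (x east, y north, z up), v₁ plunges 54°→265° and v₂ plunges 20°→185°.
The plane normal is n = v₁ × v₂ ∝ (-0.740, -0.134, 0.544).
Dip δ = arctan(|n_h|/n_z) = arctan(0.752/0.544) = 54.1°.
Dip direction = azimuth of (n_x, n_y) = atan2(-0.740, -0.134) = 260°.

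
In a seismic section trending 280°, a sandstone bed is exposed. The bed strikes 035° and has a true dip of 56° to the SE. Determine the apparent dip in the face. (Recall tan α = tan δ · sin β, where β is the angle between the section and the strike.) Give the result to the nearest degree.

53°

The strike is 035° and the section trends 280°; the acute angle between them is β = 65°.
tan(apparent dip) = tan 56° · sin 65° = 1.3437
α = arctan(1.3437) = 53.34°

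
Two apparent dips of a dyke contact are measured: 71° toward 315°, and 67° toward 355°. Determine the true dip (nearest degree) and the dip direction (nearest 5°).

true dip 71°, dip direction 320°

Each apparent-dip line lies in the plane. As unit vectors (x east, y north, z up), v₁ plunges 71°→315° and v₂ plunges 67°→355°.
The plane normal is n = v₁ × v₂ ∝ (-0.156, 0.180, 0.082).
tan δ = √(n_x²+n_y²)/n_z = 0.238/0.082, so δ = 71.0°.
Dip direction = atan2(-0.156, 0.180) = 319° (azimuth of n's horizontal projection).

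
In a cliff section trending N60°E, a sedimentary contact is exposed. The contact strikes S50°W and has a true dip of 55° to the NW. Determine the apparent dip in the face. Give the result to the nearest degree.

14°

The strike is S50°W and the section trends N60°E; the acute angle between them is β = 10°.
tan(apparent dip) = tan 55° · sin 10° = 0.2480
α = arctan(0.2480) = 13.93°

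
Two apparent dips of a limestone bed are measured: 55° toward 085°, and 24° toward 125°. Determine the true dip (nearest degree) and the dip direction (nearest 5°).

Each apparent-dip line lies in the plane. As unit vectors (x east, y north, z up), v₁ plunges 55°→085° and v₂ plunges 24°→125°.
Cross product v₁ × v₂ gives the pole to the plane: n ∝ (0.450, 0.381, 0.337).
True dip = arccos(n_z / |n|) = arccos(0.4964) = 60.2°.
Dip direction = atan2(0.450, 0.381) = 50° (azimuth of n's horizontal projection).

true dip 60°, dip direction 050°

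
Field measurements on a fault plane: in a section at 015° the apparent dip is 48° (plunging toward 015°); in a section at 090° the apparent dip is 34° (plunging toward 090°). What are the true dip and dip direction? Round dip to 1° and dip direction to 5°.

Each apparent-dip line lies in the plane. As unit vectors (x east, y north, z up), v₁ plunges 48°→015° and v₂ plunges 34°→090°.
The plane normal is n = v₁ × v₂ ∝ (0.361, 0.519, 0.536).
True dip = arccos(n_z / |n|) = arccos(0.6463) = 49.7°.
Dip direction = azimuth of (n_x, n_y) = atan2(0.361, 0.519) = 35°.

true dip 50°, dip direction 035°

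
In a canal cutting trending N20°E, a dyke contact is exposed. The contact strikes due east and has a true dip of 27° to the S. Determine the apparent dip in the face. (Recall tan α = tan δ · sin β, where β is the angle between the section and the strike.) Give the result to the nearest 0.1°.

The strike is due east and the section trends N20°E; the acute angle between them is β = 70°.
tan(apparent dip) = tan 27° · sin 70° = 0.4788
apparent dip = arctan 0.4788 = 25.58°

25.6°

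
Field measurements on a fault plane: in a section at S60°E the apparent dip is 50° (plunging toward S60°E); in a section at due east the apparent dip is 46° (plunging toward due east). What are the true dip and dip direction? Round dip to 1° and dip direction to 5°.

The two traces are lines in the plane: v₁ = (sin 120°·cos 50°, cos 120°·cos 50°, −sin 50°), v₂ = (sin 90°·cos 46°, cos 90°·cos 46°, −sin 46°).
The plane normal is n = v₁ × v₂ ∝ (0.231, -0.132, 0.223).
Dip δ = arctan(|n_h|/n_z) = arctan(0.266/0.223) = 50.0°.
The horizontal component of n points toward azimuth atan2(n_x, n_y) = 120°, the dip direction.

true dip 50°, dip direction 120°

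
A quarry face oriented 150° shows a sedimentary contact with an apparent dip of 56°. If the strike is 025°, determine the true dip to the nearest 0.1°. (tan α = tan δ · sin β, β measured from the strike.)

61.1°

The section is 55° from the strike.
tan(true dip) = tan 56° / sin 55° = 1.8099
δ = arctan(1.8099) = 61.08°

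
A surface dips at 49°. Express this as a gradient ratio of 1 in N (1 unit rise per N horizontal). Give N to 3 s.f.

1 in 0.869

1 : N means tan θ = 1/N, so N = 1/tan 49° = 1/1.1504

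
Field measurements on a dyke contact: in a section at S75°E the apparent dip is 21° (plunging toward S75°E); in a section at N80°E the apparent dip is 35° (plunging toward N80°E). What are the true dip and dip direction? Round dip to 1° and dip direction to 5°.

The two traces are lines in the plane: v₁ = (sin 105°·cos 21°, cos 105°·cos 21°, −sin 21°), v₂ = (sin 80°·cos 35°, cos 80°·cos 35°, −sin 35°).
n = v₁ × v₂ = (0.190, 0.228, 0.323) (taken with n_z > 0).
tan δ = √(n_x²+n_y²)/n_z = 0.297/0.323, so δ = 42.5°.
Dip direction = azimuth of (n_x, n_y) = atan2(0.190, 0.228) = 40°.

true dip 43°, dip direction 040°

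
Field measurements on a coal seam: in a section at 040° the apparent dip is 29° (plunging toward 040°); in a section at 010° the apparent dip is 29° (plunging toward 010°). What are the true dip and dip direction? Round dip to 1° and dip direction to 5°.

true dip 30°, dip direction 025°

Represent each trace as a vector plunging at its apparent dip toward its trend (east-north-up frame): v₁ = (0.562, 0.670, -0.485), v₂ = (0.152, 0.861, -0.485).
The plane normal is n = v₁ × v₂ ∝ (0.093, 0.199, 0.382).
Dip δ = arctan(|n_h|/n_z) = arctan(0.219/0.382) = 29.8°.
Dip direction = azimuth of (n_x, n_y) = atan2(0.093, 0.199) = 25°.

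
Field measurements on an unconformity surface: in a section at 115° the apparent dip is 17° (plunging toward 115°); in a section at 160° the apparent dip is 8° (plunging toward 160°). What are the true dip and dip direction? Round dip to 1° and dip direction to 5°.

Represent each trace as a vector plunging at its apparent dip toward its trend (east-north-up frame): v₁ = (0.867, -0.404, -0.292), v₂ = (0.339, -0.931, -0.139).
The plane normal is n = v₁ × v₂ ∝ (0.216, -0.022, 0.670).
Dip δ = arctan(|n_h|/n_z) = arctan(0.217/0.670) = 17.9°.
The horizontal component of n points toward azimuth atan2(n_x, n_y) = 96°, the dip direction.

true dip 18°, dip direction 095°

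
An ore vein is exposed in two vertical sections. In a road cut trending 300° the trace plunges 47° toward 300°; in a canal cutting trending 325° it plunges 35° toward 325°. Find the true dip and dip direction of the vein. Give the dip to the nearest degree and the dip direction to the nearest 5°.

Each apparent-dip line lies in the plane. As unit vectors (x east, y north, z up), v₁ plunges 47°→300° and v₂ plunges 35°→325°.
The plane normal is n = v₁ × v₂ ∝ (-0.295, -0.005, 0.236).
True dip = arccos(n_z / |n|) = arccos(0.6246) = 51.3°.
Dip direction = atan2(-0.295, -0.005) = 269° (azimuth of n's horizontal projection).

true dip 51°, dip direction 270°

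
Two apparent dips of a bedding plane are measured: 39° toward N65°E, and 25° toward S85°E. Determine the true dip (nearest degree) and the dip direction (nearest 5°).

The two traces are lines in the plane: v₁ = (sin 65°·cos 39°, cos 65°·cos 39°, −sin 39°), v₂ = (sin 95°·cos 25°, cos 95°·cos 25°, −sin 25°).
The plane normal is n = v₁ × v₂ ∝ (0.189, 0.271, 0.352).
True dip = arccos(n_z / |n|) = arccos(0.7300) = 43.1°.
The horizontal component of n points toward azimuth atan2(n_x, n_y) = 35°, the dip direction.

true dip 43°, dip direction 035°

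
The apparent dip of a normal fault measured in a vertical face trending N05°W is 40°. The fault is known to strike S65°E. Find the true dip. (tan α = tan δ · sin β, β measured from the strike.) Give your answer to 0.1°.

44.1°

The section is 60° from the strike.
tan δ = tan α / sin β = tan 40° / sin 60° = 0.8391 / 0.8660 = 0.9689
true dip = arctan 0.9689 = 44.10°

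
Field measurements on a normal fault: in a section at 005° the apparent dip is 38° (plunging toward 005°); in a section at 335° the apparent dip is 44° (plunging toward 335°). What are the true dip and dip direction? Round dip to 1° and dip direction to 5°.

Represent each trace as a vector plunging at its apparent dip toward its trend (east-north-up frame): v₁ = (0.069, 0.785, -0.616), v₂ = (-0.304, 0.652, -0.695).
n = v₁ × v₂ = (-0.144, 0.235, 0.283) (taken with n_z > 0).
tan δ = √(n_x²+n_y²)/n_z = 0.275/0.283, so δ = 44.2°.
Dip direction = azimuth of (n_x, n_y) = atan2(-0.144, 0.235) = 328°.

true dip 44°, dip direction 330°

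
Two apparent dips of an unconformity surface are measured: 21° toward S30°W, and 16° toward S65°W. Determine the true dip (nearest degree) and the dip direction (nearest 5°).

true dip 21°, dip direction 205°

Each apparent-dip line lies in the plane. As unit vectors (x east, y north, z up), v₁ plunges 21°→S30°W and v₂ plunges 16°→S65°W.
n = v₁ × v₂ = (-0.077, -0.184, 0.515) (taken with n_z > 0).
tan δ = √(n_x²+n_y²)/n_z = 0.199/0.515, so δ = 21.2°.
Dip direction = atan2(-0.077, -0.184) = 203° (azimuth of n's horizontal projection).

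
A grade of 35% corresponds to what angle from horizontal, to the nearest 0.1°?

tan θ = 35/100 = 0.3500
θ = arctan(0.3500) = 19.29°

19.3°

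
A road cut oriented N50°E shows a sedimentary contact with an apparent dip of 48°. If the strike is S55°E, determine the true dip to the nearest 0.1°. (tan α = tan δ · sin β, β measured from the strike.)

49.0°

The section is 75° from the strike.
tan(true dip) = tan 48° / sin 75° = 1.1498
δ = arctan(1.1498) = 48.99°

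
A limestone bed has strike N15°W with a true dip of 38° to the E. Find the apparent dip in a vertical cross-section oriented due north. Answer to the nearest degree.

11°

Angle between strike (N15°W) and section (due north): β = 15°.
tan α = tan 38° × sin 15° = 0.7813 × 0.2588 = 0.2022
apparent dip = arctan 0.2022 = 11.43°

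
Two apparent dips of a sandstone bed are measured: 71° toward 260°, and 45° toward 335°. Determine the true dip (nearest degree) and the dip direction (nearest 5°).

Each apparent-dip line lies in the plane. As unit vectors (x east, y north, z up), v₁ plunges 71°→260° and v₂ plunges 45°→335°.
Cross product v₁ × v₂ gives the pole to the plane: n ∝ (-0.646, -0.056, 0.222).
Dip δ = arctan(|n_h|/n_z) = arctan(0.648/0.222) = 71.1°.
Dip direction = azimuth of (n_x, n_y) = atan2(-0.646, -0.056) = 265°.

true dip 71°, dip direction 265°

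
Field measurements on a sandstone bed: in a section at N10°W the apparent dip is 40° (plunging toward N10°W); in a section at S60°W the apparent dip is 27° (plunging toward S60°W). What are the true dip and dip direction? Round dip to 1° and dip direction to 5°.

The two traces are lines in the plane: v₁ = (sin 350°·cos 40°, cos 350°·cos 40°, −sin 40°), v₂ = (sin 240°·cos 27°, cos 240°·cos 27°, −sin 27°).
n = v₁ × v₂ = (-0.629, 0.436, 0.641) (taken with n_z > 0).
Dip δ = arctan(|n_h|/n_z) = arctan(0.765/0.641) = 50.0°.
Dip direction = atan2(-0.629, 0.436) = 305° (azimuth of n's horizontal projection).

true dip 50°, dip direction 305°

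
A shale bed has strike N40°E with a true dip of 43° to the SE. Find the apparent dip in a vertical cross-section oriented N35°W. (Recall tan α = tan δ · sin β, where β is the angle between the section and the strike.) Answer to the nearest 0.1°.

42.0°

The section lies 75° from the strike.
tan α = tan 43° × sin 75° = 0.9325 × 0.9659 = 0.9007
α = arctan(0.9007) = 42.01°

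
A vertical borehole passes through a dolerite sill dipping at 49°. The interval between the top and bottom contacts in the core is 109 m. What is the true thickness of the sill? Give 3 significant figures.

True thickness t = h · cos(dip) = 109 × cos 49°
t = 109 × 0.6561 = 71.510 m

71.5 m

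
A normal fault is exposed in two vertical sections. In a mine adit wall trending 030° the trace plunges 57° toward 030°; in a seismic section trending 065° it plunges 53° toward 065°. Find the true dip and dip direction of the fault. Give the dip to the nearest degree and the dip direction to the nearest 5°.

Represent each trace as a vector plunging at its apparent dip toward its trend (east-north-up frame): v₁ = (0.272, 0.472, -0.839), v₂ = (0.545, 0.254, -0.799).
Cross product v₁ × v₂ gives the pole to the plane: n ∝ (0.163, 0.240, 0.188).
tan δ = √(n_x²+n_y²)/n_z = 0.290/0.188, so δ = 57.1°.
Dip direction = atan2(0.163, 0.240) = 34° (azimuth of n's horizontal projection).

true dip 57°, dip direction 035°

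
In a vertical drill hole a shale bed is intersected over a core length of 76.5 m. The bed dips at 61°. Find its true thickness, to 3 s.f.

True thickness t = h · cos(dip) = 76.5 × cos 61°
t = 76.5 × 0.4848 = 37.088 m

37.1 m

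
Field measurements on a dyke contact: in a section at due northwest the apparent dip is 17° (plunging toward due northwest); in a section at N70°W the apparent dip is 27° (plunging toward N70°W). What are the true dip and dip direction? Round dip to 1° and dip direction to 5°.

Represent each trace as a vector plunging at its apparent dip toward its trend (east-north-up frame): v₁ = (-0.676, 0.676, -0.292), v₂ = (-0.837, 0.305, -0.454).
Cross product v₁ × v₂ gives the pole to the plane: n ∝ (-0.218, -0.062, 0.360).
tan δ = √(n_x²+n_y²)/n_z = 0.227/0.360, so δ = 32.2°.
Dip direction = atan2(-0.218, -0.062) = 254° (azimuth of n's horizontal projection).

true dip 32°, dip direction 255°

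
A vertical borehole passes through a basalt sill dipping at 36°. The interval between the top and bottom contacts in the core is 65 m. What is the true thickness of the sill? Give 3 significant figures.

52.6 m

True thickness t = h · cos(dip) = 65 × cos 36°
t = 65 × 0.8090 = 52.586 m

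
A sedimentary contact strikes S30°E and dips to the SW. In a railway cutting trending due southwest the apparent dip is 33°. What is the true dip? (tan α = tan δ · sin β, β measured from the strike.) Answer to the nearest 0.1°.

The section is 75° from the strike.
tan δ = tan α / sin β = tan 33° / sin 75° = 0.6494 / 0.9659 = 0.6723
true dip = arctan 0.6723 = 33.91°

33.9°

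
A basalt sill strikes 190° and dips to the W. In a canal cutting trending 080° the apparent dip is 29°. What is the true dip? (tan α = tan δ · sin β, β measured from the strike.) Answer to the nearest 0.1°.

30.5°

β = acute angle between strike 190° and section 080° = 70°.
tan δ = tan α / sin β = tan 29° / sin 70° = 0.5543 / 0.9397 = 0.5899
true dip = arctan 0.5899 = 30.54°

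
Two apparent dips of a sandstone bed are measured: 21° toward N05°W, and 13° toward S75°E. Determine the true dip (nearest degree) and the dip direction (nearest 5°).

true dip 29°, dip direction 040°

Represent each trace as a vector plunging at its apparent dip toward its trend (east-north-up frame): v₁ = (-0.081, 0.930, -0.358), v₂ = (0.941, -0.252, -0.225).
Cross product v₁ × v₂ gives the pole to the plane: n ∝ (0.300, 0.356, 0.855).
True dip = arccos(n_z / |n|) = arccos(0.8784) = 28.5°.
The horizontal component of n points toward azimuth atan2(n_x, n_y) = 40°, the dip direction.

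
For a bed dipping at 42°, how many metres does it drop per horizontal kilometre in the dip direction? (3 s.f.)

900 m

drop per km = 1000 × tan 42° = 1000 × 0.9004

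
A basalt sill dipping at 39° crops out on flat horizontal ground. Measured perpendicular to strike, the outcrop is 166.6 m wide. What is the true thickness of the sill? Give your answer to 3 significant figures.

True thickness t = w · sin(dip) = 166.6 × sin 39°
t = 166.6 × 0.6293 = 104.845 m

105 m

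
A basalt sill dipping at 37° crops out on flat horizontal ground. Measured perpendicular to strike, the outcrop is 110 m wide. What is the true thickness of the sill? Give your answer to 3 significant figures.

66.2 m

True thickness t = w · sin(dip) = 110 × sin 37°
t = 110 × 0.6018 = 66.200 m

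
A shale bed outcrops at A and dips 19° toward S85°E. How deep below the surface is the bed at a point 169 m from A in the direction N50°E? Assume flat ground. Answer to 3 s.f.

41.1 m

The hole lies 45° from the dip direction, so the down-dip offset is 169 × cos 45° = 119.50 m.
Depth = down-dip offset × tan(dip) = 119.50 × tan 19° = 119.50 × 0.3443
Depth = 41.15 m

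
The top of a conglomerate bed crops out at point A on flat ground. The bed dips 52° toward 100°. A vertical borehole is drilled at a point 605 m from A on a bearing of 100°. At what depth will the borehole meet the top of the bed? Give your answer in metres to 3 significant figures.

774 m

The hole is directly down-dip from the outcrop, so the down-dip offset is 605 m.
Depth = down-dip offset × tan(dip) = 605.00 × tan 52° = 605.00 × 1.2799
Depth = 774.36 m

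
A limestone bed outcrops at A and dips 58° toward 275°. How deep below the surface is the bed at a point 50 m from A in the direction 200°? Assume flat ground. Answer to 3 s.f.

20.7 m

The hole lies 75° from the dip direction, so the down-dip offset is 50 × cos 75° = 12.94 m.
Depth = down-dip offset × tan(dip) = 12.94 × tan 58° = 12.94 × 1.6003
Depth = 20.71 m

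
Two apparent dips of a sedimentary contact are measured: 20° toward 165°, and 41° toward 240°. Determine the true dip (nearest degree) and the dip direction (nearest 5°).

Each apparent-dip line lies in the plane. As unit vectors (x east, y north, z up), v₁ plunges 20°→165° and v₂ plunges 41°→240°.
n = v₁ × v₂ = (-0.466, -0.383, 0.685) (taken with n_z > 0).
tan δ = √(n_x²+n_y²)/n_z = 0.604/0.685, so δ = 41.4°.
The horizontal component of n points toward azimuth atan2(n_x, n_y) = 231°, the dip direction.

true dip 41°, dip direction 230°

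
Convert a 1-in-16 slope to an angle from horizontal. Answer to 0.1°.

tan θ = 1/16 = 0.0625
θ = arctan(0.0625) = 3.58°

3.6°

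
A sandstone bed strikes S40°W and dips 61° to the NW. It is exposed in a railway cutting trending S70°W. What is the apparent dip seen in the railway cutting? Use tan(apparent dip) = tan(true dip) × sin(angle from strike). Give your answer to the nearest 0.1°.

42.1°

The strike is S40°W and the section trends S70°W; the acute angle between them is β = 30°.
tan(apparent dip) = tan 61° · sin 30° = 0.9020
apparent dip = arctan 0.9020 = 42.05°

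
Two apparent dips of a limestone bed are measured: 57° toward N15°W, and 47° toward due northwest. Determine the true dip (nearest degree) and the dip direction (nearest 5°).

Represent each trace as a vector plunging at its apparent dip toward its trend (east-north-up frame): v₁ = (-0.141, 0.526, -0.839), v₂ = (-0.482, 0.482, -0.731).
The plane normal is n = v₁ × v₂ ∝ (0.020, 0.301, 0.186).
Dip δ = arctan(|n_h|/n_z) = arctan(0.302/0.186) = 58.4°.
Dip direction = azimuth of (n_x, n_y) = atan2(0.020, 0.301) = 4°.

true dip 58°, dip direction 005°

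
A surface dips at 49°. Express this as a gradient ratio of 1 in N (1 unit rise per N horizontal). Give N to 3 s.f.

1 : N means tan θ = 1/N, so N = 1/tan 49° = 1/1.1504

1 in 0.869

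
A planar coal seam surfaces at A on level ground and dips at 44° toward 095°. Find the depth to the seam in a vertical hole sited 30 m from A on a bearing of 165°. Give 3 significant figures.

The hole lies 70° from the dip direction, so the down-dip offset is 30 × cos 70° = 10.26 m.
Depth = down-dip offset × tan(dip) = 10.26 × tan 44° = 10.26 × 0.9657
Depth = 9.91 m

9.91 m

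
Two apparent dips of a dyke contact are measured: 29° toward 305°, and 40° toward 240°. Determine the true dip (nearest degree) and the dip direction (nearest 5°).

true dip 41°, dip direction 255°

Each apparent-dip line lies in the plane. As unit vectors (x east, y north, z up), v₁ plunges 29°→305° and v₂ plunges 40°→240°.
The plane normal is n = v₁ × v₂ ∝ (-0.508, -0.139, 0.607).
True dip = arccos(n_z / |n|) = arccos(0.7554) = 40.9°.
The horizontal component of n points toward azimuth atan2(n_x, n_y) = 255°, the dip direction.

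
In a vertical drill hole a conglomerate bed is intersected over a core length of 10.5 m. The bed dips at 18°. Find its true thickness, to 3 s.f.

9.99 m

True thickness t = h · cos(dip) = 10.5 × cos 18°
t = 10.5 × 0.9511 = 9.986 m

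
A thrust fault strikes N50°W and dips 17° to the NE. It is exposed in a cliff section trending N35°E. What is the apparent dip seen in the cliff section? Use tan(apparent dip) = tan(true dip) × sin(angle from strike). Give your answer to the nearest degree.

The strike is N50°W and the section trends N35°E; the acute angle between them is β = 85°.
tan(apparent dip) = tan 17° · sin 85° = 0.3046
α = arctan(0.3046) = 16.94°

17°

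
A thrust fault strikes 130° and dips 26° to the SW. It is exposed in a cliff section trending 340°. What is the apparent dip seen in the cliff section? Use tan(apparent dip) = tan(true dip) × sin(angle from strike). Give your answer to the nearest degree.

Angle between strike (130°) and section (340°): β = 30°.
tan(apparent dip) = tan 26° · sin 30° = 0.2439
apparent dip = arctan 0.2439 = 13.71°

14°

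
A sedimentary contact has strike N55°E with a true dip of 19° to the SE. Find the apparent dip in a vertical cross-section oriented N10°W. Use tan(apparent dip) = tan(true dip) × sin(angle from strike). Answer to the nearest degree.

The strike is N55°E and the section trends N10°W; the acute angle between them is β = 65°.
tan(apparent dip) = tan 19° · sin 65° = 0.3121
apparent dip = arctan 0.3121 = 17.33°

17°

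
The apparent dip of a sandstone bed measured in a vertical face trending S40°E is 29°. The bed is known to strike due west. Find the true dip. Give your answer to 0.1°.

β = acute angle between strike due west and section S40°E = 50°.
tan(true dip) = tan 29° / sin 50° = 0.7236
δ = arctan(0.7236) = 35.89°

35.9°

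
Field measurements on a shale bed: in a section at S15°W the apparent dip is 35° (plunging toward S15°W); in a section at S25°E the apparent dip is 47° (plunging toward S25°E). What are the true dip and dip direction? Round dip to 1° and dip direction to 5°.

Represent each trace as a vector plunging at its apparent dip toward its trend (east-north-up frame): v₁ = (-0.212, -0.791, -0.574), v₂ = (0.288, -0.618, -0.731).
Cross product v₁ × v₂ gives the pole to the plane: n ∝ (0.224, -0.320, 0.359).
tan δ = √(n_x²+n_y²)/n_z = 0.391/0.359, so δ = 47.4°.
Dip direction = azimuth of (n_x, n_y) = atan2(0.224, -0.320) = 145°.

true dip 47°, dip direction 145°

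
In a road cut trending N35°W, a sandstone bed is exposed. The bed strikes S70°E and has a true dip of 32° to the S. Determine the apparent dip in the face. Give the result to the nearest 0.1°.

The strike is S70°E and the section trends N35°W; the acute angle between them is β = 35°.
tan α = tan 32° × sin 35° = 0.6249 × 0.5736 = 0.3584
α = arctan(0.3584) = 19.72°

19.7°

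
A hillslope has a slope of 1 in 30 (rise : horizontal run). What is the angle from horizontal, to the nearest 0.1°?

1.9°

tan θ = 1/30 = 0.0333
θ = arctan(0.0333) = 1.91°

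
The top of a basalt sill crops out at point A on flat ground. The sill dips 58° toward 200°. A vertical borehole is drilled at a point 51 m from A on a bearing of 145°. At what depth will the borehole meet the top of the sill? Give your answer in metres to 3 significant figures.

The hole lies 55° from the dip direction, so the down-dip offset is 51 × cos 55° = 29.25 m.
Depth = down-dip offset × tan(dip) = 29.25 × tan 58° = 29.25 × 1.6003
Depth = 46.81 m

46.8 m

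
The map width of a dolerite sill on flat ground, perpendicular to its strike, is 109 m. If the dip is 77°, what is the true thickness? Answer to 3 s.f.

106 m

True thickness t = w · sin(dip) = 109 × sin 77°
t = 109 × 0.9744 = 106.206 m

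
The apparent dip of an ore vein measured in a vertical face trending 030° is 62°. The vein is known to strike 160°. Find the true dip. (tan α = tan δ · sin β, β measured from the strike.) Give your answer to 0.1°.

β = acute angle between strike 160° and section 030° = 50°.
tan δ = tan α / sin β = tan 62° / sin 50° = 1.8807 / 0.7660 = 2.4551
true dip = arctan 2.4551 = 67.84°

67.8°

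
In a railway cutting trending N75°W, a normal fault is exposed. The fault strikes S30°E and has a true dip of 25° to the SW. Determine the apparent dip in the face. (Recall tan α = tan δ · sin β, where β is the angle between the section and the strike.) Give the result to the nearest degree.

18°

Angle between strike (S30°E) and section (N75°W): β = 45°.
tan(apparent dip) = tan 25° · sin 45° = 0.3297
apparent dip = arctan 0.3297 = 18.25°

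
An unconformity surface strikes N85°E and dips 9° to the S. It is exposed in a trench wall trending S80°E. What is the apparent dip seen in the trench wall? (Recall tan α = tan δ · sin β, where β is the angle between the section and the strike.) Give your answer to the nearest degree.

2°

Angle between strike (N85°E) and section (S80°E): β = 15°.
tan α = tan 9° × sin 15° = 0.1584 × 0.2588 = 0.0410
α = arctan(0.0410) = 2.35°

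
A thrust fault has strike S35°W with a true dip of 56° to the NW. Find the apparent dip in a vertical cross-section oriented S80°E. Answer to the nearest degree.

53°

The section lies 65° from the strike.
tan α = tan 56° × sin 65° = 1.4826 × 0.9063 = 1.3437
apparent dip = arctan 1.3437 = 53.34°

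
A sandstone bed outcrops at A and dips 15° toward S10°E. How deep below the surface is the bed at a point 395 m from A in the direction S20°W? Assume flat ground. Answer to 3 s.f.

91.7 m

The hole lies 30° from the dip direction, so the down-dip offset is 395 × cos 30° = 342.08 m.
Depth = down-dip offset × tan(dip) = 342.08 × tan 15° = 342.08 × 0.2679
Depth = 91.66 m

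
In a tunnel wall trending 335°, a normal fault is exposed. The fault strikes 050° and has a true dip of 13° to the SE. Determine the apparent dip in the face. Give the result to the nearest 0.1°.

Angle between strike (050°) and section (335°): β = 75°.
tan α = tan 13° × sin 75° = 0.2309 × 0.9659 = 0.2230
α = arctan(0.2230) = 12.57°

12.6°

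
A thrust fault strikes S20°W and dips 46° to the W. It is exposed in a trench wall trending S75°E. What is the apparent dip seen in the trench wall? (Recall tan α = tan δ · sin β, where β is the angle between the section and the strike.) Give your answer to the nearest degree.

46°

Angle between strike (S20°W) and section (S75°E): β = 85°.
tan(apparent dip) = tan 46° · sin 85° = 1.0316
apparent dip = arctan 1.0316 = 45.89°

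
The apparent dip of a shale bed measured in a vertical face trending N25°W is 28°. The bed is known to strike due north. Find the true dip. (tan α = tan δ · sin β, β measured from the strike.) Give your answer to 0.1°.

The section is 25° from the strike.
tan(true dip) = tan 28° / sin 25° = 1.2581
true dip = arctan 1.2581 = 51.52°

51.5°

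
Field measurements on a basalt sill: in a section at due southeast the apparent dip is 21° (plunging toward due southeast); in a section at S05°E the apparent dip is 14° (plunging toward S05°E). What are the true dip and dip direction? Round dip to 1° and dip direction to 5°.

Represent each trace as a vector plunging at its apparent dip toward its trend (east-north-up frame): v₁ = (0.660, -0.660, -0.358), v₂ = (0.085, -0.967, -0.242).
Cross product v₁ × v₂ gives the pole to the plane: n ∝ (0.187, -0.129, 0.582).
Dip δ = arctan(|n_h|/n_z) = arctan(0.227/0.582) = 21.3°.
Dip direction = atan2(0.187, -0.129) = 125° (azimuth of n's horizontal projection).

true dip 21°, dip direction 125°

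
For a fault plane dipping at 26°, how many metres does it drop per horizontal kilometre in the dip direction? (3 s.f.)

drop per km = 1000 × tan 26° = 1000 × 0.4877

488 m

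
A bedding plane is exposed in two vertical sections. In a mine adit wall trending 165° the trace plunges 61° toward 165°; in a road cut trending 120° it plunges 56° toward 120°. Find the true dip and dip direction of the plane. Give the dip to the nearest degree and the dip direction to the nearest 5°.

Each apparent-dip line lies in the plane. As unit vectors (x east, y north, z up), v₁ plunges 61°→165° and v₂ plunges 56°→120°.
n = v₁ × v₂ = (0.144, -0.320, 0.192) (taken with n_z > 0).
True dip = arccos(n_z / |n|) = arccos(0.4800) = 61.3°.
Dip direction = atan2(0.144, -0.320) = 156° (azimuth of n's horizontal projection).

true dip 61°, dip direction 155°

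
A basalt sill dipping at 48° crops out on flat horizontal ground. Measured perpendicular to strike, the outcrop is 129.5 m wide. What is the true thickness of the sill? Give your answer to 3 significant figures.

True thickness t = w · sin(dip) = 129.5 × sin 48°
t = 129.5 × 0.7431 = 96.237 m

96.2 m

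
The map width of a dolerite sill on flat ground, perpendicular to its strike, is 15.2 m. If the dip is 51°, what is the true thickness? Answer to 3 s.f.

True thickness t = w · sin(dip) = 15.2 × sin 51°
t = 15.2 × 0.7771 = 11.813 m

11.8 m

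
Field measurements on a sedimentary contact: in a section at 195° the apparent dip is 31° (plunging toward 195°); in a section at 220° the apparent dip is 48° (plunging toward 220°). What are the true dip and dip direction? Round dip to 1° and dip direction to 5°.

true dip 56°, dip direction 260°

Each apparent-dip line lies in the plane. As unit vectors (x east, y north, z up), v₁ plunges 31°→195° and v₂ plunges 48°→220°.
n = v₁ × v₂ = (-0.351, -0.057, 0.242) (taken with n_z > 0).
tan δ = √(n_x²+n_y²)/n_z = 0.356/0.242, so δ = 55.7°.
Dip direction = azimuth of (n_x, n_y) = atan2(-0.351, -0.057) = 261°.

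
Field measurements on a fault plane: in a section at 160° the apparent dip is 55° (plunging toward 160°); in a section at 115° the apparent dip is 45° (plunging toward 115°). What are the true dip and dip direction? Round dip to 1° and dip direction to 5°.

true dip 55°, dip direction 160°

The two traces are lines in the plane: v₁ = (sin 160°·cos 55°, cos 160°·cos 55°, −sin 55°), v₂ = (sin 115°·cos 45°, cos 115°·cos 45°, −sin 45°).
Cross product v₁ × v₂ gives the pole to the plane: n ∝ (0.136, -0.386, 0.287).
tan δ = √(n_x²+n_y²)/n_z = 0.410/0.287, so δ = 55.0°.
Dip direction = azimuth of (n_x, n_y) = atan2(0.136, -0.386) = 161°.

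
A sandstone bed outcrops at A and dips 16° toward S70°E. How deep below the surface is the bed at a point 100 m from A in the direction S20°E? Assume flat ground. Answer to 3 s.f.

18.4 m

The hole lies 50° from the dip direction, so the down-dip offset is 100 × cos 50° = 64.28 m.
Depth = down-dip offset × tan(dip) = 64.28 × tan 16° = 64.28 × 0.2867
Depth = 18.43 m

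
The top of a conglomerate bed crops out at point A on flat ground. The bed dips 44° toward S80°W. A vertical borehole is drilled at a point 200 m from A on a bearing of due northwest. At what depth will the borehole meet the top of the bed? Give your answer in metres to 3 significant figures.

The hole lies 55° from the dip direction, so the down-dip offset is 200 × cos 55° = 114.72 m.
Depth = down-dip offset × tan(dip) = 114.72 × tan 44° = 114.72 × 0.9657
Depth = 110.78 m

111 m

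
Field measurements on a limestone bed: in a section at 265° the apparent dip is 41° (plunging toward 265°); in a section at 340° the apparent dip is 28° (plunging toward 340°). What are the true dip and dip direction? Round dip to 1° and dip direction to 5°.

Represent each trace as a vector plunging at its apparent dip toward its trend (east-north-up frame): v₁ = (-0.752, -0.066, -0.656), v₂ = (-0.302, 0.830, -0.469).
The plane normal is n = v₁ × v₂ ∝ (-0.575, 0.155, 0.644).
Dip δ = arctan(|n_h|/n_z) = arctan(0.596/0.644) = 42.8°.
The horizontal component of n points toward azimuth atan2(n_x, n_y) = 285°, the dip direction.

true dip 43°, dip direction 285°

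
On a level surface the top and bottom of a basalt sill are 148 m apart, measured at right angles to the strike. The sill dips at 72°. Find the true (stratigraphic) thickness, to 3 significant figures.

141 m

True thickness t = w · sin(dip) = 148 × sin 72°
t = 148 × 0.9511 = 140.756 m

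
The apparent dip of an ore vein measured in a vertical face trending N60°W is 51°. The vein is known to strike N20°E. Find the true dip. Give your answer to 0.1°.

β = acute angle between strike N20°E and section N60°W = 80°.
tan δ = tan α / sin β = tan 51° / sin 80° = 1.2349 / 0.9848 = 1.2539
true dip = arctan 1.2539 = 51.43°

51.4°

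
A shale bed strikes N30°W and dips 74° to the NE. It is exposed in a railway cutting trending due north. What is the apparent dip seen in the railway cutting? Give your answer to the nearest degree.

Angle between strike (N30°W) and section (due north): β = 30°.
tan α = tan 74° × sin 30° = 3.4874 × 0.5000 = 1.7437
α = arctan(1.7437) = 60.17°

60°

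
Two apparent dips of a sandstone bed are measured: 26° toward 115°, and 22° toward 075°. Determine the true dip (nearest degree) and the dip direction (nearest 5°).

Each apparent-dip line lies in the plane. As unit vectors (x east, y north, z up), v₁ plunges 26°→115° and v₂ plunges 22°→075°.
The plane normal is n = v₁ × v₂ ∝ (0.247, -0.087, 0.536).
Dip δ = arctan(|n_h|/n_z) = arctan(0.262/0.536) = 26.1°.
The horizontal component of n points toward azimuth atan2(n_x, n_y) = 109°, the dip direction.

true dip 26°, dip direction 110°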